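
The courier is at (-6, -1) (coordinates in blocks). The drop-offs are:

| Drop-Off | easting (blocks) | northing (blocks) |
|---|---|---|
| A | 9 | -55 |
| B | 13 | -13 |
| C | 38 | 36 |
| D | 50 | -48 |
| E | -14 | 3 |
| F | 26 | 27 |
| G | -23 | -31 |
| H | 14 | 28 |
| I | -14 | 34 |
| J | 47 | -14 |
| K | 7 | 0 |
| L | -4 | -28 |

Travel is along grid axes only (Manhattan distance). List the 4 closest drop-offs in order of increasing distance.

Distances from (-6, -1):
A: 69 blocks
B: 31 blocks
C: 81 blocks
D: 103 blocks
E: 12 blocks
F: 60 blocks
G: 47 blocks
H: 49 blocks
I: 43 blocks
J: 66 blocks
K: 14 blocks
L: 29 blocks
Sorted: E (12 blocks) < K (14 blocks) < L (29 blocks) < B (31 blocks) < I (43 blocks) < G (47 blocks) < …

E, K, L, B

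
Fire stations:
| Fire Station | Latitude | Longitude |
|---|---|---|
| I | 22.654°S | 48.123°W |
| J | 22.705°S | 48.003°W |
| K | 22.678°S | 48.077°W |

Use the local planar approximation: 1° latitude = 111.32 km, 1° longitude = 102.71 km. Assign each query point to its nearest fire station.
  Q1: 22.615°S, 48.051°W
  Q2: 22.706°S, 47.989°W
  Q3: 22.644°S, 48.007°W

Q1→K; Q2→J; Q3→J

Q1 at 22.615°S, 48.051°W:
  I: 8.575 km
  J: 11.166 km
  K: 7.504 km
  → nearest: K (7.504 km)
Q2 at 22.706°S, 47.989°W:
  I: 14.931 km
  J: 1.442 km
  K: 9.561 km
  → nearest: J (1.442 km)
Q3 at 22.644°S, 48.007°W:
  I: 11.966 km
  J: 6.803 km
  K: 8.125 km
  → nearest: J (6.803 km)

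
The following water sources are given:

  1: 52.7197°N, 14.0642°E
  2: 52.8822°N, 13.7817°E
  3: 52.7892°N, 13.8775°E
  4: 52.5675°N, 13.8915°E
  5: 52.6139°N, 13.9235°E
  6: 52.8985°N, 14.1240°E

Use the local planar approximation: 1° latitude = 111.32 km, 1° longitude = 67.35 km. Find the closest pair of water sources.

4 and 5

Pairwise distances:
1–2: √((0.1625·111.32)² + (-0.2825·67.35)²) = √(327.230010 + 362.002946) = 26.2532 km
1–3: √((0.0695·111.32)² + (-0.1867·67.35)²) = √(59.857146 + 158.111637) = 14.7638 km
1–4: √((-0.1522·111.32)² + (-0.1727·67.35)²) = √(287.061996 + 135.288187) = 20.5512 km
1–5: √((-0.1058·111.32)² + (-0.1407·67.35)²) = √(138.713181 + 89.797324) = 15.1166 km
1–6: √((0.1788·111.32)² + (0.0598·67.35)²) = √(396.169853 + 16.220998) = 20.3074 km
2–3: √((-0.0930·111.32)² + (0.0958·67.35)²) = √(107.179640 + 41.629982) = 12.1988 km
2–4: √((-0.3147·111.32)² + (0.1098·67.35)²) = √(1227.269330 + 54.686469) = 35.8044 km
2–5: √((-0.2683·111.32)² + (0.1418·67.35)²) = √(892.047008 + 91.206893) = 31.3569 km
2–6: √((0.0163·111.32)² + (0.3423·67.35)²) = √(3.292468 + 531.482536) = 23.1252 km
3–4: √((-0.2217·111.32)² + (0.0140·67.35)²) = √(609.084828 + 0.889060) = 24.6976 km
3–5: √((-0.1753·111.32)² + (0.0460·67.35)²) = √(380.811651 + 9.598224) = 19.7588 km
3–6: √((0.1093·111.32)² + (0.2465·67.35)²) = √(148.042605 + 275.618933) = 20.5830 km
4–5: √((0.0464·111.32)² + (0.0320·67.35)²) = √(26.679787 + 4.644887) = 5.5968 km
4–6: √((0.3310·111.32)² + (0.2325·67.35)²) = √(1357.695513 + 245.200366) = 40.0362 km
5–6: √((0.2846·111.32)² + (0.2005·67.35)²) = √(1003.728341 + 182.349239) = 34.4395 km
Closest pair: 4–5 at 5.5968 km.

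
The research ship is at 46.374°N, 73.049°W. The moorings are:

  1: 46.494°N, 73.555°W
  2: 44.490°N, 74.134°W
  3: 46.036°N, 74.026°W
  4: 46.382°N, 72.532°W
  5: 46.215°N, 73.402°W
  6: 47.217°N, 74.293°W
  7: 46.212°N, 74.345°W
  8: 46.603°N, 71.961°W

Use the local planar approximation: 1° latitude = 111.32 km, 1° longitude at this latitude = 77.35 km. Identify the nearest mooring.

5

Distances from 46.374°N, 73.049°W:
1: 41.356 km
2: 225.895 km
3: 84.420 km
4: 40.000 km
5: 32.540 km
6: 134.408 km
7: 101.855 km
8: 87.933 km
Minimum: 5 at 32.540 km.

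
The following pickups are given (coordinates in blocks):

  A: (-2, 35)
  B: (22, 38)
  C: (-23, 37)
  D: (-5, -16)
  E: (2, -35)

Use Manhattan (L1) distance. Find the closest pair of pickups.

Pairwise distances:
A–B: |24| + |3| = 24 + 3 = 27 blocks
A–C: |-21| + |2| = 21 + 2 = 23 blocks
A–D: |-3| + |-51| = 3 + 51 = 54 blocks
A–E: |4| + |-70| = 4 + 70 = 74 blocks
B–C: |-45| + |-1| = 45 + 1 = 46 blocks
B–D: |-27| + |-54| = 27 + 54 = 81 blocks
B–E: |-20| + |-73| = 20 + 73 = 93 blocks
C–D: |18| + |-53| = 18 + 53 = 71 blocks
C–E: |25| + |-72| = 25 + 72 = 97 blocks
D–E: |7| + |-19| = 7 + 19 = 26 blocks
Closest pair: A–C at 23 blocks.

A and C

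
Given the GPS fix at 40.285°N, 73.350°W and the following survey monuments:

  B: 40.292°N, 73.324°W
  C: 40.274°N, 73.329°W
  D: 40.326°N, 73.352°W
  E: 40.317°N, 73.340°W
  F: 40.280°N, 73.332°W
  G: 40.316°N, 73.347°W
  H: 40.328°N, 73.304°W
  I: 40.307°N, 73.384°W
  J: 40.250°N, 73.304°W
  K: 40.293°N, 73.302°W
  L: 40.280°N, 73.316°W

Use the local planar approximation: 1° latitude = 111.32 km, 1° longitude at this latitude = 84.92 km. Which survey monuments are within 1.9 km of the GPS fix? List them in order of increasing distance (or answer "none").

Distances from 40.285°N, 73.350°W:
B: 2.341 km
C: 2.163 km
D: 4.567 km
E: 3.662 km
F: 1.627 km
G: 3.460 km
H: 6.178 km
I: 3.786 km
J: 5.517 km
K: 4.172 km
L: 2.940 km
Threshold 1.9 km: F (1.627 km) is within range.

F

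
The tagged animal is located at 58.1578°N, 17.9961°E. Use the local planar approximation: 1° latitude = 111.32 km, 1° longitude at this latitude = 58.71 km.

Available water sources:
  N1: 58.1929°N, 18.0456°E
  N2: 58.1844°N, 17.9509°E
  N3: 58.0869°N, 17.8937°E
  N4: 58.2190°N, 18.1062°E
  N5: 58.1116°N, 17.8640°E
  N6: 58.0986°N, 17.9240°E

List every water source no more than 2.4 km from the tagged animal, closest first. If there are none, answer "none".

Distances from 58.1578°N, 17.9961°E:
N1: 4.8696 km
N2: 3.9762 km
N3: 9.9215 km
N4: 9.3913 km
N5: 9.3059 km
N6: 7.8325 km
Threshold 2.4 km: none within range.

none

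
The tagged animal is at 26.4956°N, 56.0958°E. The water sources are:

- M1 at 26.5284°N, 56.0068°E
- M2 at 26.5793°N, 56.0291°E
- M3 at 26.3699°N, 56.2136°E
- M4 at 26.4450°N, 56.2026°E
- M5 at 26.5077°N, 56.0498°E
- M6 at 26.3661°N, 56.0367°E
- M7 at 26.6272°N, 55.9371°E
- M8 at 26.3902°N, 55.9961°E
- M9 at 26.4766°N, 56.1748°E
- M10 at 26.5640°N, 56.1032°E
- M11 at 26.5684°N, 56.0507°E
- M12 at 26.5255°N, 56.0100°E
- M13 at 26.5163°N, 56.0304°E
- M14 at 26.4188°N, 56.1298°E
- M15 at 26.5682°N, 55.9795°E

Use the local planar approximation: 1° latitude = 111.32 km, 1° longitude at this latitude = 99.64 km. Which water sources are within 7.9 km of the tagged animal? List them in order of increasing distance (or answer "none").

M5, M13, M10

Distances from 26.4956°N, 56.0958°E:
M1: √((0.0328·111.32)² + (-0.0890·99.64)²) = √(13.331962 + 78.640715) = 9.5902 km
M2: √((0.0837·111.32)² + (-0.0667·99.64)²) = √(86.815508 + 44.169156) = 11.4449 km
M3: √((-0.1257·111.32)² + (0.1178·99.64)²) = √(195.801922 + 137.771066) = 18.2640 km
M4: √((-0.0506·111.32)² + (0.1068·99.64)²) = √(31.728346 + 113.242629) = 12.0404 km
M5: √((0.0121·111.32)² + (-0.0460·99.64)²) = √(1.814334 + 21.007922) = 4.7773 km
M6: √((-0.1295·111.32)² + (-0.0591·99.64)²) = √(207.819326 + 34.677070) = 15.5723 km
M7: √((0.1316·111.32)² + (-0.1587·99.64)²) = √(214.614062 + 250.046794) = 21.5560 km
M8: √((-0.1054·111.32)² + (-0.0997·99.64)²) = √(137.666293 + 98.686502) = 15.3738 km
M9: √((-0.0190·111.32)² + (0.0790·99.64)²) = √(4.473563 + 61.961457) = 8.1508 km
M10: √((0.0684·111.32)² + (0.0074·99.64)²) = √(57.977382 + 0.543664) = 7.6499 km
M11: √((0.0728·111.32)² + (-0.0451·99.64)²) = √(65.676372 + 20.193915) = 9.2666 km
M12: √((0.0299·111.32)² + (-0.0858·99.64)²) = √(11.078699 + 73.087316) = 9.1742 km
M13: √((0.0207·111.32)² + (-0.0654·99.64)²) = √(5.309909 + 42.464199) = 6.9119 km
M14: √((-0.0768·111.32)² + (0.0340·99.64)²) = √(73.091830 + 11.476918) = 9.1961 km
M15: √((0.0726·111.32)² + (-0.1163·99.64)²) = √(65.316008 + 134.284803) = 14.1280 km
Threshold 7.9 km: M5 (4.7773 km), M13 (6.9119 km), M10 (7.6499 km) are within range.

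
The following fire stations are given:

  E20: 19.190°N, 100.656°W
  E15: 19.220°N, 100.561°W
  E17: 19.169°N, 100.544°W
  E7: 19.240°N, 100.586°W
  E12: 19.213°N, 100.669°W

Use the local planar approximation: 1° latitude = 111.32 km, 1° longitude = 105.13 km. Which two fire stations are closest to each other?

Pairwise distances:
E20–E12: √((0.023·111.32)² + (-0.013·105.13)²) = √(6.55544 + 1.86784) = 2.902 km
E15–E7: √((0.020·111.32)² + (-0.025·105.13)²) = √(4.95686 + 6.90770) = 3.444 km
E15–E17: √((-0.051·111.32)² + (0.017·105.13)²) = √(32.23196 + 3.19412) = 5.952 km
E17–E7: √((0.071·111.32)² + (-0.042·105.13)²) = √(62.46879 + 19.49629) = 9.053 km
E20–E7: √((0.050·111.32)² + (0.070·105.13)²) = √(30.98036 + 54.15635) = 9.227 km
E7–E12: √((-0.027·111.32)² + (-0.083·105.13)²) = √(9.03387 + 76.13941) = 9.229 km
E20–E15: √((0.030·111.32)² + (0.095·105.13)²) = √(11.15293 + 99.74716) = 10.531 km
E15–E12: √((-0.007·111.32)² + (-0.108·105.13)²) = √(0.60721 + 128.91422) = 11.381 km
E20–E17: √((-0.021·111.32)² + (0.112·105.13)²) = √(5.46493 + 138.64026) = 12.004 km
E17–E12: √((0.044·111.32)² + (-0.125·105.13)²) = √(23.99119 + 172.69245) = 14.024 km
Closest pair: E20–E12 at 2.902 km.

E20 and E12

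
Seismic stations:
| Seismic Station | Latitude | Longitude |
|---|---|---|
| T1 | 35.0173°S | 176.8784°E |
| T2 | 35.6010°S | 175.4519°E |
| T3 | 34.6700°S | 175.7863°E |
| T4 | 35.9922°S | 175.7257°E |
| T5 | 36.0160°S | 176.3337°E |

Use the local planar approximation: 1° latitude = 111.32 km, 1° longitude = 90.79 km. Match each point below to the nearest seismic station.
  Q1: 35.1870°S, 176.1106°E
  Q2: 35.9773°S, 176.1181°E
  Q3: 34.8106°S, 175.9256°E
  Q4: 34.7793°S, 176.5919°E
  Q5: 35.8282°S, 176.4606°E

Q1→T3; Q2→T5; Q3→T3; Q4→T1; Q5→T5

Q1 at 35.1870°S, 176.1106°E:
  T1: √((0.1697·111.32)² + (0.7678·90.79)²) = √(356.870032 + 4859.283616) = 72.2229 km
  T2: √((-0.4140·111.32)² + (-0.6587·90.79)²) = √(2123.963639 + 3576.443422) = 75.5010 km
  T3: √((0.5170·111.32)² + (-0.3243·90.79)²) = √(3312.283350 + 866.901850) = 64.6466 km
  T4: √((-0.8052·111.32)² + (-0.3849·90.79)²) = √(8034.408844 + 1221.157987) = 96.2059 km
  T5: √((-0.8290·111.32)² + (0.2231·90.79)²) = √(8516.388335 + 410.275112) = 94.4810 km
  → nearest: T3 (64.6466 km)
Q2 at 35.9773°S, 176.1181°E:
  T1: √((0.9600·111.32)² + (0.7603·90.79)²) = √(11420.598436 + 4764.814670) = 127.2219 km
  T2: √((0.3763·111.32)² + (-0.6662·90.79)²) = √(1754.748307 + 3658.350305) = 73.5738 km
  T3: √((1.3073·111.32)² + (-0.3318·90.79)²) = √(21178.583896 + 907.462726) = 148.6137 km
  T4: √((-0.0149·111.32)² + (-0.3924·90.79)²) = √(2.751180 + 1269.211591) = 35.6646 km
  T5: √((-0.0387·111.32)² + (0.2156·90.79)²) = √(18.559588 + 383.154160) = 20.0428 km
  → nearest: T5 (20.0428 km)
Q3 at 34.8106°S, 175.9256°E:
  T1: √((-0.2067·111.32)² + (0.9528·90.79)²) = √(529.452921 + 7483.065198) = 89.5127 km
  T2: √((-0.7904·111.32)² + (-0.4737·90.79)²) = √(7741.769889 + 1849.621230) = 97.9356 km
  T3: √((0.1406·111.32)² + (-0.1393·90.79)²) = √(244.972332 + 159.947798) = 20.1226 km
  T4: √((-1.1816·111.32)² + (-0.1999·90.79)²) = √(17301.643531 + 329.383333) = 132.7819 km
  T5: √((-1.2054·111.32)² + (0.4081·90.79)²) = √(18005.648576 + 1372.806168) = 139.2065 km
  → nearest: T3 (20.1226 km)
Q4 at 34.7793°S, 176.5919°E:
  T1: √((-0.2380·111.32)² + (0.2865·90.79)²) = √(701.940514 + 676.589548) = 37.1286 km
  T2: √((-0.8217·111.32)² + (-1.1400·90.79)²) = √(8367.061656 + 10712.374200) = 138.1283 km
  T3: √((0.1093·111.32)² + (-0.8056·90.79)²) = √(148.042605 + 5349.521623) = 74.1456 km
  T4: √((-1.2129·111.32)² + (-0.8662·90.79)²) = √(18230.407961 + 6184.611035) = 156.2531 km
  T5: √((-1.2367·111.32)² + (-0.2582·90.79)²) = √(18952.875811 + 549.526333) = 139.6510 km
  → nearest: T1 (37.1286 km)
Q5 at 35.8282°S, 176.4606°E:
  T1: √((0.8109·111.32)² + (0.4178·90.79)²) = √(8148.562410 + 1438.841328) = 97.9153 km
  T2: √((0.2272·111.32)² + (-1.0087·90.79)²) = √(639.680408 + 8386.873139) = 95.0082 km
  T3: √((1.1582·111.32)² + (-0.6743·90.79)²) = √(16623.157377 + 3747.851301) = 142.7270 km
  T4: √((-0.1640·111.32)² + (-0.7349·90.79)²) = √(333.299062 + 4451.768037) = 69.1742 km
  T5: √((-0.1878·111.32)² + (-0.1269·90.79)²) = √(437.056488 + 132.739225) = 23.8704 km
  → nearest: T5 (23.8704 km)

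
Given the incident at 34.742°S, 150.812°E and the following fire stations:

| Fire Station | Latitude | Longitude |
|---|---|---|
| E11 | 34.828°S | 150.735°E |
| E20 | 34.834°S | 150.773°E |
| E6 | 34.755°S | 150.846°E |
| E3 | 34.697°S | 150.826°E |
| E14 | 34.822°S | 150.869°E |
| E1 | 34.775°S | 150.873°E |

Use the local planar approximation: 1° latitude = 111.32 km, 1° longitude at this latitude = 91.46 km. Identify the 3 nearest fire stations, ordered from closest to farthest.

Distances from 34.742°S, 150.812°E:
E11: 11.885 km
E20: 10.845 km
E6: 3.430 km
E3: 5.170 km
E14: 10.319 km
E1: 6.680 km
Sorted: E6 (3.430 km) < E3 (5.170 km) < E1 (6.680 km) < E14 (10.319 km) < E20 (10.845 km) < …

E6, E3, E1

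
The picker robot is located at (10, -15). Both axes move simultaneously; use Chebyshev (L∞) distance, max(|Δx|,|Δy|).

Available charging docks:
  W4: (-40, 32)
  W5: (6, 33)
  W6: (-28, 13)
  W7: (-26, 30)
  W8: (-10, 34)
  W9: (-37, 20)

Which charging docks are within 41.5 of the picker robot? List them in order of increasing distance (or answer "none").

Distances from (10, -15):
W4: max(|-50|, |47|) = 50
W5: max(|-4|, |48|) = 48
W6: max(|-38|, |28|) = 38
W7: max(|-36|, |45|) = 45
W8: max(|-20|, |49|) = 49
W9: max(|-47|, |35|) = 47
Threshold 41.5: W6 (38) is within range.

W6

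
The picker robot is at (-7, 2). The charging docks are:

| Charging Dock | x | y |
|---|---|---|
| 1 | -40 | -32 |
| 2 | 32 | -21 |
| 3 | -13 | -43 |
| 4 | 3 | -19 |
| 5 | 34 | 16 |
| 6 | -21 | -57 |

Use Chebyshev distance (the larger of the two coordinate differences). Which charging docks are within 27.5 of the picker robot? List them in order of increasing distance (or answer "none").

Distances from (-7, 2):
1: max(|-33|, |-34|) = 34
2: max(|39|, |-23|) = 39
3: max(|-6|, |-45|) = 45
4: max(|10|, |-21|) = 21
5: max(|41|, |14|) = 41
6: max(|-14|, |-59|) = 59
Threshold 27.5: 4 (21) is within range.

4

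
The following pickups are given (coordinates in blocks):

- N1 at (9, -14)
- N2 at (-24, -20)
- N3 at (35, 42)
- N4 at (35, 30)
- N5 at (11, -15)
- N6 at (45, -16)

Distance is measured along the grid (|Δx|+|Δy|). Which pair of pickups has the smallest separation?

Pairwise distances:
N1–N2: 39 blocks
N1–N3: 82 blocks
N1–N4: 70 blocks
N1–N5: 3 blocks
N1–N6: 38 blocks
N2–N3: 121 blocks
N2–N4: 109 blocks
N2–N5: 40 blocks
N2–N6: 73 blocks
N3–N4: 12 blocks
N3–N5: 81 blocks
N3–N6: 68 blocks
N4–N5: 69 blocks
N4–N6: 56 blocks
N5–N6: 35 blocks
Closest pair: N1–N5 at 3 blocks.

N1 and N5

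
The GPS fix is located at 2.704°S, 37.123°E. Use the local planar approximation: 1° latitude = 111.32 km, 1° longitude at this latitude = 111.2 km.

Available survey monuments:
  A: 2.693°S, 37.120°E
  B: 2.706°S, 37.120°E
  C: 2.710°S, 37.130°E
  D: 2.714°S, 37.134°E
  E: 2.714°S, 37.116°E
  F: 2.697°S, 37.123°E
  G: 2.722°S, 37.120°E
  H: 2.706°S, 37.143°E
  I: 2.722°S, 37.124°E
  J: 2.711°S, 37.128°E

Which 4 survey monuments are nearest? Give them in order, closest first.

Distances from 2.704°S, 37.123°E:
A: 1.269 km
B: 0.401 km
C: 1.026 km
D: 1.654 km
E: 1.358 km
F: 0.779 km
G: 2.031 km
H: 2.235 km
I: 2.007 km
J: 0.957 km
Sorted: B (0.401 km) < F (0.779 km) < J (0.957 km) < C (1.026 km) < A (1.269 km) < E (1.358 km) < …

B, F, J, C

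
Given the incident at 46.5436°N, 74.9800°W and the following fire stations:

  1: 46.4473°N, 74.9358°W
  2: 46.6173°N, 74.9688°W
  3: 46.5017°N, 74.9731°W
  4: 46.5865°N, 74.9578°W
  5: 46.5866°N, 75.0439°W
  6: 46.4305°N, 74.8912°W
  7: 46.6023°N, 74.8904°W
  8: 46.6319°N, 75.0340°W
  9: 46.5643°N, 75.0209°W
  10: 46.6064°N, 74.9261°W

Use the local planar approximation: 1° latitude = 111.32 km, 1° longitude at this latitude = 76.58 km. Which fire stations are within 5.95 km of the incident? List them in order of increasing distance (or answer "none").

Distances from 46.5436°N, 74.9800°W:
1: √((-0.0963·111.32)² + (0.0442·76.58)²) = √(114.920887 + 11.457115) = 11.2418 km
2: √((0.0737·111.32)² + (0.0112·76.58)²) = √(67.310276 + 0.735642) = 8.2490 km
3: √((-0.0419·111.32)² + (0.0069·76.58)²) = √(21.755769 + 0.279209) = 4.6941 km
4: √((0.0429·111.32)² + (0.0222·76.58)²) = √(22.806623 + 2.890258) = 5.0692 km
5: √((0.0430·111.32)² + (-0.0639·76.58)²) = √(22.913071 + 23.945970) = 6.8454 km
6: √((-0.1131·111.32)² + (0.0888·76.58)²) = √(158.515453 + 46.244134) = 14.3094 km
7: √((0.0587·111.32)² + (0.0896·76.58)²) = √(42.699481 + 47.081115) = 9.4753 km
8: √((0.0883·111.32)² + (-0.0540·76.58)²) = √(96.620171 + 17.100872) = 10.6640 km
9: √((0.0207·111.32)² + (-0.0409·76.58)²) = √(5.309909 + 9.810188) = 3.8885 km
10: √((0.0628·111.32)² + (0.0539·76.58)²) = √(48.872627 + 17.037594) = 8.1185 km
Threshold 5.95 km: 9 (3.8885 km), 3 (4.6941 km), 4 (5.0692 km) are within range.

9, 3, 4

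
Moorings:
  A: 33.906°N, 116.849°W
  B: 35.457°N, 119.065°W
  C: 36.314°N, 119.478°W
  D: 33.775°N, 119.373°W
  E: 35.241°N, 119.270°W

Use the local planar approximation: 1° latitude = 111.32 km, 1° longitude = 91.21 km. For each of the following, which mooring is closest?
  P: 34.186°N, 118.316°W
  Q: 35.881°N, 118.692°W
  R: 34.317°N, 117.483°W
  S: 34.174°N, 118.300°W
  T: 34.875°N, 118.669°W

P at 34.186°N, 118.316°W:
  A: √((-0.280·111.32)² + (1.467·91.21)²) = √(971.54396 + 17903.79676) = 137.388 km
  B: √((1.271·111.32)² + (-0.749·91.21)²) = √(20018.77491 + 4667.11548) = 157.117 km
  C: √((2.128·111.32)² + (-1.162·91.21)²) = √(56116.37937 + 11233.03644) = 259.518 km
  D: √((-0.411·111.32)² + (-1.057·91.21)²) = √(2093.29309 + 9294.68950) = 106.714 km
  E: √((1.055·111.32)² + (-0.954·91.21)²) = √(13792.76429 + 7571.49537) = 146.165 km
  → nearest: D (106.714 km)
Q at 35.881°N, 118.692°W:
  A: √((-1.975·111.32)² + (1.843·91.21)²) = √(48337.10045 + 28257.62009) = 276.758 km
  B: √((-0.424·111.32)² + (-0.373·91.21)²) = √(2227.80979 + 1157.45089) = 58.183 km
  C: √((0.433·111.32)² + (-0.786·91.21)²) = √(2323.39039 + 5139.60808) = 86.389 km
  D: √((-2.106·111.32)² + (-0.681·91.21)²) = √(54962.07609 + 3858.15024) = 242.529 km
  E: √((-0.640·111.32)² + (-0.578·91.21)²) = √(5075.82153 + 2779.33303) = 88.629 km
  → nearest: B (58.183 km)
R at 34.317°N, 117.483°W:
  A: √((-0.411·111.32)² + (0.634·91.21)²) = √(2093.29309 + 3343.97812) = 73.738 km
  B: √((1.140·111.32)² + (-1.582·91.21)²) = √(16104.82826 + 20820.82193) = 192.160 km
  C: √((1.997·111.32)² + (-1.995·91.21)²) = √(49419.97542 + 33110.87910) = 287.282 km
  D: √((-0.542·111.32)² + (-1.890·91.21)²) = √(3640.36532 + 29717.24329) = 182.641 km
  E: √((0.924·111.32)² + (-1.787·91.21)²) = √(10580.11377 + 26566.48008) = 192.735 km
  → nearest: A (73.738 km)
S at 34.174°N, 118.300°W:
  A: √((-0.268·111.32)² + (1.451·91.21)²) = √(890.05324 + 17515.38696) = 135.667 km
  B: √((1.283·111.32)² + (-0.765·91.21)²) = √(20398.56929 + 4868.64133) = 158.957 km
  C: √((2.140·111.32)² + (-1.178·91.21)²) = √(56751.05534 + 11544.50968) = 261.334 km
  D: √((-0.399·111.32)² + (-1.073·91.21)²) = √(1972.84146 + 9578.21002) = 107.476 km
  E: √((1.067·111.32)² + (-0.970·91.21)²) = √(14108.31781 + 7827.59559) = 148.108 km
  → nearest: D (107.476 km)
T at 34.875°N, 118.669°W:
  A: √((-0.969·111.32)² + (1.820·91.21)²) = √(11635.73842 + 27556.73040) = 197.971 km
  B: √((0.582·111.32)² + (-0.396·91.21)²) = √(4197.51604 + 1304.59372) = 74.176 km
  C: √((1.439·111.32)² + (-0.809·91.21)²) = √(25660.66950 + 5444.80029) = 176.367 km
  D: √((-1.100·111.32)² + (-0.704·91.21)²) = √(14994.49230 + 4123.16040) = 138.267 km
  E: √((0.366·111.32)² + (-0.601·91.21)²) = √(1660.00183 + 3004.92651) = 68.300 km
  → nearest: E (68.300 km)

P→D; Q→B; R→A; S→D; T→E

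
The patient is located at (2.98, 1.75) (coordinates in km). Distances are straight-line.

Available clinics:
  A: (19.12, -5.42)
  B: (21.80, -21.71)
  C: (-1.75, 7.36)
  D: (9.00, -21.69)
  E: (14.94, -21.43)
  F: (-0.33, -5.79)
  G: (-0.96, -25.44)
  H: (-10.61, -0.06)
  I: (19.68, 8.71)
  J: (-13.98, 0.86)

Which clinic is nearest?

Distances from (2.98, 1.75):
A: √((16.14)² + (-7.17)²) = √(260.4996 + 51.4089) = 17.66 km
B: √((18.82)² + (-23.46)²) = √(354.1924 + 550.3716) = 30.08 km
C: √((-4.73)² + (5.61)²) = √(22.3729 + 31.4721) = 7.34 km
D: √((6.02)² + (-23.44)²) = √(36.2404 + 549.4336) = 24.20 km
E: √((11.96)² + (-23.18)²) = √(143.0416 + 537.3124) = 26.08 km
F: √((-3.31)² + (-7.54)²) = √(10.9561 + 56.8516) = 8.23 km
G: √((-3.94)² + (-27.19)²) = √(15.5236 + 739.2961) = 27.47 km
H: √((-13.59)² + (-1.81)²) = √(184.6881 + 3.2761) = 13.71 km
I: √((16.70)² + (6.96)²) = √(278.8900 + 48.4416) = 18.09 km
J: √((-16.96)² + (-0.89)²) = √(287.6416 + 0.7921) = 16.98 km
Minimum: C at 7.34 km.

C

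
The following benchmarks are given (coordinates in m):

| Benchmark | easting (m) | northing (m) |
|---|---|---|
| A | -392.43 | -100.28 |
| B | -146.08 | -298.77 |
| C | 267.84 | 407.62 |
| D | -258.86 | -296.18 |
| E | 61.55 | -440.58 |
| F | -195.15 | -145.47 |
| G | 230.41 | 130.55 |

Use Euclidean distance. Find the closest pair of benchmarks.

Pairwise distances:
A–B: 316.36 m
A–C: 833.02 m
A–D: 237.10 m
A–E: 567.36 m
A–F: 202.39 m
A–G: 664.24 m
B–C: 818.73 m
B–D: 112.81 m
B–E: 251.44 m
B–F: 160.96 m
B–G: 571.02 m
C–D: 879.06 m
C–E: 872.93 m
C–F: 721.30 m
C–G: 279.59 m
D–E: 351.45 m
D–F: 163.62 m
D–G: 649.22 m
E–F: 391.13 m
E–G: 595.57 m
F–G: 507.24 m
Closest pair: B–D at 112.81 m.

B and D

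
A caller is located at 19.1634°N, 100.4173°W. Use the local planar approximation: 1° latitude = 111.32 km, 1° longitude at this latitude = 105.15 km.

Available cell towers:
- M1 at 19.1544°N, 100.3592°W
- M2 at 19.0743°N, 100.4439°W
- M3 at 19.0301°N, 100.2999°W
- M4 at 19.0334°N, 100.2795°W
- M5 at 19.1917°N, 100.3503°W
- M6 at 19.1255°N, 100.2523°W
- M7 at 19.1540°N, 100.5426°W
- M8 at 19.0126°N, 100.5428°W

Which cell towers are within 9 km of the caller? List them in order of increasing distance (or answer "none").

M1, M5

Distances from 19.1634°N, 100.4173°W:
M1: 6.1908 km
M2: 10.3054 km
M3: 19.3024 km
M4: 20.4787 km
M5: 7.7173 km
M6: 17.8554 km
M7: 13.2168 km
M8: 21.3529 km
Threshold 9 km: M1 (6.1908 km), M5 (7.7173 km) are within range.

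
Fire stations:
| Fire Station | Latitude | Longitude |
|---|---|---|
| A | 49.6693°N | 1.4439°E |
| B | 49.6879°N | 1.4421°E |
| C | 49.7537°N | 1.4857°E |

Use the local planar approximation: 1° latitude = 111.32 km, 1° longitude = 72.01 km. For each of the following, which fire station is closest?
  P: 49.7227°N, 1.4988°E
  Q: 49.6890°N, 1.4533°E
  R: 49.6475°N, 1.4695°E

P→C; Q→B; R→A

P at 49.7227°N, 1.4988°E:
  A: √((-0.0534·111.32)² + (-0.0549·72.01)²) = √(35.336938 + 15.628968) = 7.1390 km
  B: √((-0.0348·111.32)² + (-0.0567·72.01)²) = √(15.007380 + 16.670620) = 5.6283 km
  C: √((0.0310·111.32)² + (-0.0131·72.01)²) = √(11.908849 + 0.889873) = 3.5775 km
  → nearest: C (3.5775 km)
Q at 49.6890°N, 1.4533°E:
  A: √((-0.0197·111.32)² + (-0.0094·72.01)²) = √(4.809267 + 0.458185) = 2.2951 km
  B: √((-0.0011·111.32)² + (-0.0112·72.01)²) = √(0.014994 + 0.650462) = 0.8158 km
  C: √((0.0647·111.32)² + (0.0324·72.01)²) = √(51.874623 + 5.443468) = 7.5709 km
  → nearest: B (0.8158 km)
R at 49.6475°N, 1.4695°E:
  A: √((0.0218·111.32)² + (-0.0256·72.01)²) = √(5.889242 + 3.398330) = 3.0476 km
  B: √((0.0404·111.32)² + (-0.0274·72.01)²) = √(20.225959 + 3.893021) = 4.9111 km
  C: √((0.1062·111.32)² + (0.0162·72.01)²) = √(139.764035 + 1.360867) = 11.8796 km
  → nearest: A (3.0476 km)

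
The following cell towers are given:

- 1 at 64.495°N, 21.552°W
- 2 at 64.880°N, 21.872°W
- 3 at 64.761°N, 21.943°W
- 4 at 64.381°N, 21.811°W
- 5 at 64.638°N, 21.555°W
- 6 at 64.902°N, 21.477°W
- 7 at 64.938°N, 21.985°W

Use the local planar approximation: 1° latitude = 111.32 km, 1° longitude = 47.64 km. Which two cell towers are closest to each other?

Pairwise distances:
1–2: 45.489 km
1–3: 34.983 km
1–4: 17.700 km
1–5: 15.919 km
1–6: 45.448 km
1–7: 53.455 km
2–3: 13.672 km
2–4: 55.625 km
2–5: 30.884 km
2–6: 18.976 km
2–7: 8.406 km
3–4: 42.766 km
3–5: 23.003 km
3–6: 27.189 km
3–7: 19.805 km
4–5: 31.100 km
4–6: 60.141 km
4–7: 62.557 km
5–6: 29.622 km
5–7: 39.178 km
6–7: 24.531 km
Closest pair: 2–7 at 8.406 km.

2 and 7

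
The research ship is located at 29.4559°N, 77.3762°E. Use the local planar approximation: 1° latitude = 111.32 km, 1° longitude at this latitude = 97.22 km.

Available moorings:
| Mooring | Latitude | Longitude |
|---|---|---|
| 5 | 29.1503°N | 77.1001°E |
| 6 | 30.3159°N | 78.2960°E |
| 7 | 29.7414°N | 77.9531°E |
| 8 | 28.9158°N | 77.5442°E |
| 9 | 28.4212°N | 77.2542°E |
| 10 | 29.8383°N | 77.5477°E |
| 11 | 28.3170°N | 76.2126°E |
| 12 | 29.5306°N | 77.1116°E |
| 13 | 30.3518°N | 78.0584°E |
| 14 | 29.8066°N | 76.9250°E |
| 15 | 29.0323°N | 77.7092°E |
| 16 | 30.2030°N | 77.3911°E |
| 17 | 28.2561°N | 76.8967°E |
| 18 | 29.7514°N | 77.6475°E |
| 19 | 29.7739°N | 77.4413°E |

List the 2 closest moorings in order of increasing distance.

Distances from 29.4559°N, 77.3762°E:
5: √((-0.3056·111.32)² + (-0.2761·97.22)²) = √(1157.319032 + 720.516693) = 43.3340 km
6: √((0.8600·111.32)² + (0.9198·97.22)²) = √(9165.228519 + 7996.465060) = 131.0026 km
7: √((0.2855·111.32)² + (0.5769·97.22)²) = √(1010.086625 + 3145.663850) = 64.4651 km
8: √((-0.5401·111.32)² + (0.1680·97.22)²) = √(3614.887199 + 266.765582) = 62.3029 km
9: √((-1.0347·111.32)² + (-0.1220·97.22)²) = √(13267.078337 + 140.679526) = 115.7919 km
10: √((0.3824·111.32)² + (0.1715·97.22)²) = √(1812.100009 + 277.996599) = 45.7176 km
11: √((-1.1389·111.32)² + (-1.1636·97.22)²) = √(16073.763764 + 12797.309065) = 169.9149 km
12: √((0.0747·111.32)² + (-0.2646·97.22)²) = √(69.149270 + 661.745373) = 27.0351 km
13: √((0.8959·111.32)² + (0.6822·97.22)²) = √(9946.389645 + 4398.804530) = 119.7714 km
14: √((0.3507·111.32)² + (-0.4512·97.22)²) = √(1524.115666 + 1924.196478) = 58.7223 km
15: √((-0.4236·111.32)² + (0.3330·97.22)²) = √(2223.608360 + 1048.092711) = 57.1988 km
16: √((0.7471·111.32)² + (0.0149·97.22)²) = √(6916.778498 + 2.098378) = 83.1798 km
17: √((-1.1998·111.32)² + (-0.4795·97.22)²) = √(17838.737323 + 2173.143757) = 141.4634 km
18: √((0.2955·111.32)² + (0.2713·97.22)²) = √(1082.084972 + 695.682087) = 42.1636 km
19: √((0.3180·111.32)² + (0.0651·97.22)²) = √(1253.143008 + 40.056519) = 35.9611 km
Sorted: 12 (27.0351 km) < 19 (35.9611 km) < 18 (42.1636 km) < 5 (43.3340 km) < …

12, 19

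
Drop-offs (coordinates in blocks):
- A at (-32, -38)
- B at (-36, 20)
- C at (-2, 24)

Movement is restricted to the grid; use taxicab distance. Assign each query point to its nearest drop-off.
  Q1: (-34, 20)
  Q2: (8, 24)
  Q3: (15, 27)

Q1→B; Q2→C; Q3→C

Q1 at (-34, 20):
  A: |2| + |-58| = 2 + 58 = 60 blocks
  B: |-2| + |0| = 2 + 0 = 2 blocks
  C: |32| + |4| = 32 + 4 = 36 blocks
  → nearest: B (2 blocks)
Q2 at (8, 24):
  A: |-40| + |-62| = 40 + 62 = 102 blocks
  B: |-44| + |-4| = 44 + 4 = 48 blocks
  C: |-10| + |0| = 10 + 0 = 10 blocks
  → nearest: C (10 blocks)
Q3 at (15, 27):
  A: |-47| + |-65| = 47 + 65 = 112 blocks
  B: |-51| + |-7| = 51 + 7 = 58 blocks
  C: |-17| + |-3| = 17 + 3 = 20 blocks
  → nearest: C (20 blocks)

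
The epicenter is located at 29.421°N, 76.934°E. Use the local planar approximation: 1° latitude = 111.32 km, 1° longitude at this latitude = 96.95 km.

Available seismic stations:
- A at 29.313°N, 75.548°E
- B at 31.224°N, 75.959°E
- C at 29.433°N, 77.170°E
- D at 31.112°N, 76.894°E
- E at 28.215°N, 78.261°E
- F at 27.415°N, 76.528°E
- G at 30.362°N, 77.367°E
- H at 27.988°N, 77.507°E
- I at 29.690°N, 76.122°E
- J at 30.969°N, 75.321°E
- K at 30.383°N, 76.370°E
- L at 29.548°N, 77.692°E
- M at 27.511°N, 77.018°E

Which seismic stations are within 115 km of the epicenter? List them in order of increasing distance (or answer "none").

C, L, I, G

Distances from 29.421°N, 76.934°E:
A: √((-0.108·111.32)² + (-1.386·96.95)²) = √(144.54195 + 18056.02251) = 134.909 km
B: √((1.803·111.32)² + (-0.975·96.95)²) = √(40284.48804 + 8935.21194) = 221.855 km
C: √((0.012·111.32)² + (0.236·96.95)²) = √(1.78447 + 523.50355) = 22.919 km
D: √((1.691·111.32)² + (-0.040·96.95)²) = √(35435.09574 + 15.03888) = 188.282 km
E: √((-1.206·111.32)² + (1.327·96.95)²) = √(18023.57802 + 16551.50435) = 185.944 km
F: √((-2.006·111.32)² + (-0.406·96.95)²) = √(49866.42713 + 1549.34343) = 226.750 km
G: √((0.941·111.32)² + (0.433·96.95)²) = √(10973.00664 + 1762.26583) = 112.851 km
H: √((-1.433·111.32)² + (0.573·96.95)²) = √(25447.12810 + 3086.06359) = 168.918 km
I: √((0.269·111.32)² + (-0.812·96.95)²) = √(896.70782 + 6197.37371) = 84.226 km
J: √((1.548·111.32)² + (-1.613·96.95)²) = √(29695.34040 + 24454.81387) = 232.702 km
K: √((0.962·111.32)² + (-0.564·96.95)²) = √(11468.23383 + 2989.88053) = 120.242 km
L: √((0.127·111.32)² + (0.758·96.95)²) = √(199.87286 + 5400.50084) = 74.836 km
M: √((-1.910·111.32)² + (0.084·96.95)²) = √(45207.77469 + 66.32148) = 212.777 km
Threshold 115 km: C (22.919 km), L (74.836 km), I (84.226 km), G (112.851 km) are within range.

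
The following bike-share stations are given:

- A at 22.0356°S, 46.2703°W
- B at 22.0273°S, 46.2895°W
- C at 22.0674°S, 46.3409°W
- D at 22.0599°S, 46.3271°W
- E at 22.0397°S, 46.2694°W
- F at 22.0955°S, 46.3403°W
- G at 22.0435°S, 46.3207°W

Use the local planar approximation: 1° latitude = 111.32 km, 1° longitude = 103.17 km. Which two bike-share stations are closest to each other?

Pairwise distances:
A–B: 2.1858 km
A–C: 8.0985 km
A–D: 6.4543 km
A–E: 0.4658 km
A–F: 9.8295 km
A–G: 5.2736 km
B–C: 6.9317 km
B–D: 5.3121 km
B–E: 2.4911 km
B–F: 9.2254 km
B–G: 3.6897 km
C–D: 1.6505 km
C–E: 7.9952 km
C–F: 3.1287 km
C–G: 3.3796 km
D–E: 6.3635 km
D–F: 4.1905 km
D–G: 1.9414 km
E–F: 9.5964 km
E–G: 5.3095 km
F–G: 6.1317 km
Closest pair: A–E at 0.4658 km.

A and E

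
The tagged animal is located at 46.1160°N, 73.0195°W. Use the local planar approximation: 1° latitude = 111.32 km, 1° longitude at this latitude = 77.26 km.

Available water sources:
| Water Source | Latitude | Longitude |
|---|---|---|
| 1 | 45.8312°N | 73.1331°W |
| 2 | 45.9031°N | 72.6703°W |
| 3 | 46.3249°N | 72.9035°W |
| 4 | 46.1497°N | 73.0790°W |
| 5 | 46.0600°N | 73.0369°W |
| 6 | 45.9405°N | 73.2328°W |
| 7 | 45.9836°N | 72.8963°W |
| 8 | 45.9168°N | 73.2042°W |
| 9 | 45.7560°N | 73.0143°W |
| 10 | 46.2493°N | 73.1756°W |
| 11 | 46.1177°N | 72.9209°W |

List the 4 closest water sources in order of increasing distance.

Distances from 46.1160°N, 73.0195°W:
1: √((-0.2848·111.32)² + (-0.1136·77.26)²) = √(1005.139558 + 77.031095) = 32.8964 km
2: √((-0.2129·111.32)² + (0.3492·77.26)²) = √(561.691327 + 727.876801) = 35.9106 km
3: √((0.2089·111.32)² + (0.1160·77.26)²) = √(540.783305 + 80.320312) = 24.9220 km
4: √((0.0337·111.32)² + (-0.0595·77.26)²) = √(14.073632 + 21.132133) = 5.9334 km
5: √((-0.0560·111.32)² + (-0.0174·77.26)²) = √(38.861759 + 1.807207) = 6.3772 km
6: √((-0.1755·111.32)² + (-0.2133·77.26)²) = √(381.681084 + 271.575832) = 25.5589 km
7: √((-0.1324·111.32)² + (0.1232·77.26)²) = √(217.231282 + 90.600548) = 17.5451 km
8: √((-0.1992·111.32)² + (-0.1847·77.26)²) = √(491.728141 + 203.630674) = 26.3697 km
9: √((-0.3600·111.32)² + (0.0052·77.26)²) = √(1606.021655 + 0.161405) = 40.0772 km
10: √((0.1333·111.32)² + (-0.1561·77.26)²) = √(220.194615 + 145.450498) = 19.1218 km
11: √((0.0017·111.32)² + (0.0986·77.26)²) = √(0.035813 + 58.031425) = 7.6202 km
Sorted: 4 (5.9334 km) < 5 (6.3772 km) < 11 (7.6202 km) < 7 (17.5451 km) < 10 (19.1218 km) < 3 (24.9220 km) < …

4, 5, 11, 7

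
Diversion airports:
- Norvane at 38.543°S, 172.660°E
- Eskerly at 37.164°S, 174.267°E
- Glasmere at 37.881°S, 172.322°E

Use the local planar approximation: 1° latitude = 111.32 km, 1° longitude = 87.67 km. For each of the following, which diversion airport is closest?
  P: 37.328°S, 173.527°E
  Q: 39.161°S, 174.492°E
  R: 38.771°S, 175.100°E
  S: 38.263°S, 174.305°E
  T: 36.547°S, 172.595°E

P at 37.328°S, 173.527°E:
  Norvane: √((-1.215·111.32)² + (-0.867·87.67)²) = √(18293.59041 + 5777.50338) = 155.149 km
  Eskerly: √((0.164·111.32)² + (0.740·87.67)²) = √(333.29906 + 4208.86943) = 67.396 km
  Glasmere: √((-0.553·111.32)² + (-1.205·87.67)²) = √(3789.62868 + 11160.30611) = 122.270 km
  → nearest: Eskerly (67.396 km)
Q at 39.161°S, 174.492°E:
  Norvane: √((0.618·111.32)² + (-1.832·87.67)²) = √(4732.85659 + 25796.03466) = 174.725 km
  Eskerly: √((1.997·111.32)² + (-0.225·87.67)²) = √(49419.97542 + 389.10521) = 223.179 km
  Glasmere: √((1.280·111.32)² + (-2.170·87.67)²) = √(20303.28611 + 36192.74149) = 237.689 km
  → nearest: Norvane (174.725 km)
R at 38.771°S, 175.100°E:
  Norvane: √((0.228·111.32)² + (-2.440·87.67)²) = √(644.19313 + 45759.54166) = 215.415 km
  Eskerly: √((1.607·111.32)² + (-0.833·87.67)²) = √(32002.07575 + 5333.25091) = 193.224 km
  Glasmere: √((0.890·111.32)² + (-2.778·87.67)²) = √(9815.81600 + 59315.26785) = 262.928 km
  → nearest: Eskerly (193.224 km)
S at 38.263°S, 174.305°E:
  Norvane: √((-0.280·111.32)² + (-1.645·87.67)²) = √(971.54396 + 20798.58635) = 147.547 km
  Eskerly: √((1.099·111.32)² + (-0.038·87.67)²) = √(14967.24198 + 11.09863) = 122.386 km
  Glasmere: √((0.382·111.32)² + (-1.983·87.67)²) = √(1808.31099 + 30223.68690) = 178.975 km
  → nearest: Eskerly (122.386 km)
T at 36.547°S, 172.595°E:
  Norvane: √((-1.996·111.32)² + (0.065·87.67)²) = √(49370.49360 + 32.47347) = 222.268 km
  Eskerly: √((-0.617·111.32)² + (1.672·87.67)²) = √(4717.55230 + 21486.93942) = 161.878 km
  Glasmere: √((-1.334·111.32)² + (-0.273·87.67)²) = √(22052.51136 + 572.83205) = 150.417 km
  → nearest: Glasmere (150.417 km)

P→Eskerly; Q→Norvane; R→Eskerly; S→Eskerly; T→Glasmere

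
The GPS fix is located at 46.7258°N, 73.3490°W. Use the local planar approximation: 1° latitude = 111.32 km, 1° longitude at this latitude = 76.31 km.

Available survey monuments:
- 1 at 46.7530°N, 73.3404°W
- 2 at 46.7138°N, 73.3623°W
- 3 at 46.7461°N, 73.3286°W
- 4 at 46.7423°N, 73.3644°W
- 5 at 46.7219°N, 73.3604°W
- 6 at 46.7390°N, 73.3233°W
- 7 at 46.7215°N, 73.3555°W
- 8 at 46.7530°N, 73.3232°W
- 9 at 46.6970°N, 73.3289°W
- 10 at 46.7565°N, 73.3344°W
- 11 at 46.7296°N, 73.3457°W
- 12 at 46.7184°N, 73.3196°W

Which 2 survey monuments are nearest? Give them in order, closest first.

Distances from 46.7258°N, 73.3490°W:
1: √((0.0272·111.32)² + (0.0086·76.31)²) = √(9.168203 + 0.430685) = 3.0982 km
2: √((-0.0120·111.32)² + (-0.0133·76.31)²) = √(1.784469 + 1.030069) = 1.6777 km
3: √((0.0203·111.32)² + (0.0204·76.31)²) = √(5.106678 + 2.423390) = 2.7441 km
4: √((0.0165·111.32)² + (-0.0154·76.31)²) = √(3.373761 + 1.381034) = 2.1805 km
5: √((-0.0039·111.32)² + (-0.0114·76.31)²) = √(0.188484 + 0.756785) = 0.9722 km
6: √((0.0132·111.32)² + (0.0257·76.31)²) = √(2.159207 + 3.846176) = 2.4506 km
7: √((-0.0043·111.32)² + (-0.0065·76.31)²) = √(0.229131 + 0.246031) = 0.6893 km
8: √((0.0272·111.32)² + (0.0258·76.31)²) = √(9.168203 + 3.876166) = 3.6117 km
9: √((-0.0288·111.32)² + (0.0201·76.31)²) = √(10.278539 + 2.352638) = 3.5540 km
10: √((0.0307·111.32)² + (0.0146·76.31)²) = √(11.679470 + 1.241277) = 3.5945 km
11: √((0.0038·111.32)² + (0.0033·76.31)²) = √(0.178943 + 0.063415) = 0.4923 km
12: √((-0.0074·111.32)² + (0.0294·76.31)²) = √(0.678594 + 5.033355) = 2.3900 km
Sorted: 11 (0.4923 km) < 7 (0.6893 km) < 5 (0.9722 km) < 2 (1.6777 km) < …

11, 7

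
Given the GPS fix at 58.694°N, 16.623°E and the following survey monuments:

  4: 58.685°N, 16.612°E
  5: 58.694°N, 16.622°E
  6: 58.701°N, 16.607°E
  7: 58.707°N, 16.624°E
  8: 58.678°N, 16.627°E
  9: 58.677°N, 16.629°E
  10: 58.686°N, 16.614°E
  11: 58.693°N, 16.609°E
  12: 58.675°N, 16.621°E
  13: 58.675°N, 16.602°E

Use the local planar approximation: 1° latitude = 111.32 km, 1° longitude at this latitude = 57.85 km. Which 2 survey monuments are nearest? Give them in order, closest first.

5, 11

Distances from 58.694°N, 16.623°E:
4: √((-0.009·111.32)² + (-0.011·57.85)²) = √(1.00376 + 0.40494) = 1.187 km
5: √((0.000·111.32)² + (-0.001·57.85)²) = √(0.00000 + 0.00335) = 0.058 km
6: √((0.007·111.32)² + (-0.016·57.85)²) = √(0.60721 + 0.85674) = 1.210 km
7: √((0.013·111.32)² + (0.001·57.85)²) = √(2.09427 + 0.00335) = 1.448 km
8: √((-0.016·111.32)² + (0.004·57.85)²) = √(3.17239 + 0.05355) = 1.796 km
9: √((-0.017·111.32)² + (0.006·57.85)²) = √(3.58133 + 0.12048) = 1.924 km
10: √((-0.008·111.32)² + (-0.009·57.85)²) = √(0.79310 + 0.27108) = 1.032 km
11: √((-0.001·111.32)² + (-0.014·57.85)²) = √(0.01239 + 0.65594) = 0.818 km
12: √((-0.019·111.32)² + (-0.002·57.85)²) = √(4.47356 + 0.01339) = 2.118 km
13: √((-0.019·111.32)² + (-0.021·57.85)²) = √(4.47356 + 1.47586) = 2.439 km
Sorted: 5 (0.058 km) < 11 (0.818 km) < 10 (1.032 km) < 4 (1.187 km) < …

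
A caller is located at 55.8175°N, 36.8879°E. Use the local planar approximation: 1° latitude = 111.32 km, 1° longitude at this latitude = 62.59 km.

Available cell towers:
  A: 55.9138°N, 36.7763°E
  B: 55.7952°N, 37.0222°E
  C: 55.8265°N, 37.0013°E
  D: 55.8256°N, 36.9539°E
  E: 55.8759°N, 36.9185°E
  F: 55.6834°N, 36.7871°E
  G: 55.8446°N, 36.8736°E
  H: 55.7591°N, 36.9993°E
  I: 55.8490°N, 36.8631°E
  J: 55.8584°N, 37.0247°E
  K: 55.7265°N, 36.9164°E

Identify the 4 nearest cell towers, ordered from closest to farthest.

Distances from 55.8175°N, 36.8879°E:
A: 12.7950 km
B: 8.7647 km
C: 7.1681 km
D: 4.2282 km
E: 6.7773 km
F: 16.2065 km
G: 3.1467 km
H: 9.5331 km
I: 3.8348 km
J: 9.6976 km
K: 10.2860 km
Sorted: G (3.1467 km) < I (3.8348 km) < D (4.2282 km) < E (6.7773 km) < C (7.1681 km) < B (8.7647 km) < …

G, I, D, E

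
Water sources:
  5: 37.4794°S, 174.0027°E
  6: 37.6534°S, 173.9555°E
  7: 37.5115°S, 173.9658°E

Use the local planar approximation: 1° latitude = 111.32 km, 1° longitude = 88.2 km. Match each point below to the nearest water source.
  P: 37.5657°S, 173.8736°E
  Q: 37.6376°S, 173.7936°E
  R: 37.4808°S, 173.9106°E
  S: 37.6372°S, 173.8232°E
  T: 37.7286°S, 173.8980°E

P→7; Q→6; R→7; S→6; T→6

P at 37.5657°S, 173.8736°E:
  5: 14.8979 km
  6: 12.1446 km
  7: 10.1259 km
  → nearest: 7 (10.1259 km)
Q at 37.6376°S, 173.7936°E:
  5: 25.5004 km
  6: 14.3875 km
  7: 20.6816 km
  → nearest: 6 (14.3875 km)
R at 37.4808°S, 173.9106°E:
  5: 8.1247 km
  6: 19.6177 km
  7: 5.9484 km
  → nearest: 7 (5.9484 km)
S at 37.6372°S, 173.8232°E:
  5: 23.6479 km
  6: 11.8074 km
  7: 18.8146 km
  → nearest: 6 (11.8074 km)
T at 37.7286°S, 173.8980°E:
  5: 29.2376 km
  6: 9.7877 km
  7: 24.8964 km
  → nearest: 6 (9.7877 km)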